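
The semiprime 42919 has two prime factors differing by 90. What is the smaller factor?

Since p = q + 90, we have 42919 = q(q + 90), so q² + 90q − 42919 = 0.
Discriminant: 90² + 4·42919 = 8100 + 171676 = 179776; √179776 = 424.
q = (−90 + 424)/2 = 167, and p = q + 90 = 257.
Check: 167 · 257 = 42919.

167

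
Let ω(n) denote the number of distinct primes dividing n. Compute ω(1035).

1035 = 3^2 · 115
115 = 5 · 23
1035 = 3^2 · 5 · 23, which has 3 distinct prime factors.

3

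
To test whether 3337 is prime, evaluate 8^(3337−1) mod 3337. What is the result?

8^1 ≡ 8 (mod 3337)
8^2 ≡ 8^2 = 64 ≡ 64 (mod 3337)
8^4 ≡ 64^2 = 4096 ≡ 759 (mod 3337)
8^8 ≡ 759^2 = 576081 ≡ 2117 (mod 3337)
8^16 ≡ 2117^2 = 4481689 ≡ 98 (mod 3337)
8^32 ≡ 98^2 = 9604 ≡ 2930 (mod 3337)
8^64 ≡ 2930^2 = 8584900 ≡ 2136 (mod 3337)
8^128 ≡ 2136^2 = 4562496 ≡ 817 (mod 3337)
8^256 ≡ 817^2 = 667489 ≡ 89 (mod 3337)
8^512 ≡ 89^2 = 7921 ≡ 1247 (mod 3337)
8^1024 ≡ 1247^2 = 1555009 ≡ 3304 (mod 3337)
8^2048 ≡ 3304^2 = 10916416 ≡ 1089 (mod 3337)
3336 = 2048 + 1024 + 256 + 8 in binary powers of 2.
So 8^3336 ≡ 1089 · 3304 · 89 · 2117 ≡ 1935 (mod 3337).
Since 1935 ≠ 1, base 8 is a Fermat witness: 3337 is composite.

1935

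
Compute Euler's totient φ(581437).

Factor: 581437 = 47 · 89 · 139.
φ(581437) = (47−1) · (89−1) · (139−1) = 46 · 88 · 138 = 558624.

558624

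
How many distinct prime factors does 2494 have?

2494 = 2 · 1247
1247 = 29 · 43
2494 = 2 · 29 · 43, which has 3 distinct prime factors.

3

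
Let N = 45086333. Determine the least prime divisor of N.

73

45086333 is odd.
Digit sum 32, not divisible by 3.
Ends in 3: not divisible by 5.
7: 45086333 = 7·6440904 + 5
11: 45086333 = 11·4098757 + 6
13: 45086333 = 13·3468179 + 6
17: 45086333 = 17·2652137 + 4
19: 45086333 = 19·2372964 + 17
23: 45086333 = 23·1960275 + 8
29: 45086333 = 29·1554701 + 4
31: 45086333 = 31·1454397 + 26
37: 45086333 = 37·1218549 + 20
41: 45086333 = 41·1099666 + 27
43: 45086333 = 43·1048519 + 16
47: 45086333 = 47·959283 + 32
53: 45086333 = 53·850685 + 28
59: 45086333 = 59·764175 + 8
61: 45086333 = 61·739120 + 13
67: 45086333 = 67·672930 + 23
71: 45086333 = 71·635018 + 55
73: 45086333 = 73·617621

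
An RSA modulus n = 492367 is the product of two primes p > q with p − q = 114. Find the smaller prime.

Since p = q + 114, we have 492367 = q(q + 114), so q² + 114q − 492367 = 0.
Discriminant: 114² + 4·492367 = 12996 + 1969468 = 1982464; √1982464 = 1408.
q = (−114 + 1408)/2 = 647, and p = q + 114 = 761.
Check: 647 · 761 = 492367.

647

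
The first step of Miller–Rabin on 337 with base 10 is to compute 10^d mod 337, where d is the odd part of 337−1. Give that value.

337 − 1 = 336 = 2^4 · 21, so d = 21.
10^1 ≡ 10 (mod 337)
10^2 ≡ 10^2 = 100 ≡ 100 (mod 337)
10^4 ≡ 100^2 = 10000 ≡ 227 (mod 337)
10^8 ≡ 227^2 = 51529 ≡ 305 (mod 337)
10^16 ≡ 305^2 = 93025 ≡ 13 (mod 337)
21 = 16 + 4 + 1 in binary powers of 2.
So 10^21 ≡ 13 · 227 · 10 ≡ 191 (mod 337).
Squaring chain: 191 → 85 → 148 → 336; reaches −1, so base 10 does not prove 337 composite.

191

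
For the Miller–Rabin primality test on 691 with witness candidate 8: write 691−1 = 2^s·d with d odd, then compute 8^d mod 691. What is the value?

690

691 − 1 = 690 = 2^1 · 345, so d = 345.
8^1 ≡ 8 (mod 691)
8^2 ≡ 8^2 = 64 ≡ 64 (mod 691)
8^4 ≡ 64^2 = 4096 ≡ 641 (mod 691)
8^8 ≡ 641^2 = 410881 ≡ 427 (mod 691)
8^16 ≡ 427^2 = 182329 ≡ 596 (mod 691)
8^32 ≡ 596^2 = 355216 ≡ 42 (mod 691)
8^64 ≡ 42^2 = 1764 ≡ 382 (mod 691)
8^128 ≡ 382^2 = 145924 ≡ 123 (mod 691)
8^256 ≡ 123^2 = 15129 ≡ 618 (mod 691)
345 = 256 + 64 + 16 + 8 + 1 in binary powers of 2.
So 8^345 ≡ 618 · 382 · 596 · 427 · 8 ≡ 690 (mod 691).
Since 8^d ≡ 690 (mod 691), base 8 does not prove 691 composite.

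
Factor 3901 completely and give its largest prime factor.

83

3901 = 47 · 83
83 is prime.
So 3901 = 47 · 83; the largest prime factor is 83.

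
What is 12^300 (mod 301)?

64

12^1 ≡ 12 (mod 301)
12^2 ≡ 12^2 = 144 ≡ 144 (mod 301)
12^4 ≡ 144^2 = 20736 ≡ 268 (mod 301)
12^8 ≡ 268^2 = 71824 ≡ 186 (mod 301)
12^16 ≡ 186^2 = 34596 ≡ 282 (mod 301)
12^32 ≡ 282^2 = 79524 ≡ 60 (mod 301)
12^64 ≡ 60^2 = 3600 ≡ 289 (mod 301)
12^128 ≡ 289^2 = 83521 ≡ 144 (mod 301)
12^256 ≡ 144^2 = 20736 ≡ 268 (mod 301)
300 = 256 + 32 + 8 + 4 in binary powers of 2.
So 12^300 ≡ 268 · 60 · 186 · 268 ≡ 64 (mod 301).
Since 64 ≠ 1, base 12 is a Fermat witness: 301 is composite.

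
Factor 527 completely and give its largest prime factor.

527 = 17 · 31
31 is prime.
So 527 = 17 · 31; the largest prime factor is 31.

31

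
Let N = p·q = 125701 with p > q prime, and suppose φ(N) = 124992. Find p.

φ(n) = (p−1)(q−1) = n − (p+q) + 1, so p + q = 125701 − 124992 + 1 = 710.
p and q are the roots of t² − 710t + 125701 = 0.
Discriminant: 710² − 4·125701 = 504100 − 502804 = 1296; √1296 = 36.
q = (710 − 36)/2 = 337, p = (710 + 36)/2 = 373.
Check: 337 · 373 = 125701.

373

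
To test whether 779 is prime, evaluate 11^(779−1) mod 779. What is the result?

144

11^1 ≡ 11 (mod 779)
11^2 ≡ 11^2 = 121 ≡ 121 (mod 779)
11^4 ≡ 121^2 = 14641 ≡ 619 (mod 779)
11^8 ≡ 619^2 = 383161 ≡ 672 (mod 779)
11^16 ≡ 672^2 = 451584 ≡ 543 (mod 779)
11^32 ≡ 543^2 = 294849 ≡ 387 (mod 779)
11^64 ≡ 387^2 = 149769 ≡ 201 (mod 779)
11^128 ≡ 201^2 = 40401 ≡ 672 (mod 779)
11^256 ≡ 672^2 = 451584 ≡ 543 (mod 779)
11^512 ≡ 543^2 = 294849 ≡ 387 (mod 779)
778 = 512 + 256 + 8 + 2 in binary powers of 2.
So 11^778 ≡ 387 · 543 · 672 · 121 ≡ 144 (mod 779).
Since 144 ≠ 1, base 11 is a Fermat witness: 779 is composite.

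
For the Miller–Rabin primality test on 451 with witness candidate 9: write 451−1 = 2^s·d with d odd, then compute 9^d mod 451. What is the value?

451 − 1 = 450 = 2^1 · 225, so d = 225.
9^1 ≡ 9 (mod 451)
9^2 ≡ 9^2 = 81 ≡ 81 (mod 451)
9^4 ≡ 81^2 = 6561 ≡ 247 (mod 451)
9^8 ≡ 247^2 = 61009 ≡ 124 (mod 451)
9^16 ≡ 124^2 = 15376 ≡ 42 (mod 451)
9^32 ≡ 42^2 = 1764 ≡ 411 (mod 451)
9^64 ≡ 411^2 = 168921 ≡ 247 (mod 451)
9^128 ≡ 247^2 = 61009 ≡ 124 (mod 451)
225 = 128 + 64 + 32 + 1 in binary powers of 2.
So 9^225 ≡ 124 · 247 · 411 · 9 ≡ 419 (mod 451).
Squaring chain: 419; never reaches −1, so base 9 is a Miller–Rabin witness that 451 is composite.

419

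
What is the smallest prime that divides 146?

146 is even: 2 divides it.

2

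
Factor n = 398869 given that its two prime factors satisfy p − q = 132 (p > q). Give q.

569

Since p = q + 132, we have 398869 = q(q + 132), so q² + 132q − 398869 = 0.
Discriminant: 132² + 4·398869 = 17424 + 1595476 = 1612900; √1612900 = 1270.
q = (−132 + 1270)/2 = 569, and p = q + 132 = 701.
Check: 569 · 701 = 398869.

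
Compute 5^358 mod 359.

1

5^1 ≡ 5 (mod 359)
5^2 ≡ 5^2 = 25 ≡ 25 (mod 359)
5^4 ≡ 25^2 = 625 ≡ 266 (mod 359)
5^8 ≡ 266^2 = 70756 ≡ 33 (mod 359)
5^16 ≡ 33^2 = 1089 ≡ 12 (mod 359)
5^32 ≡ 12^2 = 144 ≡ 144 (mod 359)
5^64 ≡ 144^2 = 20736 ≡ 273 (mod 359)
5^128 ≡ 273^2 = 74529 ≡ 216 (mod 359)
5^256 ≡ 216^2 = 46656 ≡ 345 (mod 359)
358 = 256 + 64 + 32 + 4 + 2 in binary powers of 2.
So 5^358 ≡ 345 · 273 · 144 · 266 · 25 ≡ 1 (mod 359).
Since the result is 1, base 5 gives no evidence that 359 is composite.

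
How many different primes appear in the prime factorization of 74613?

74613 = 3 · 24871
24871 = 7 · 3553
3553 = 11 · 323
323 = 17 · 19
74613 = 3 · 7 · 11 · 17 · 19, which has 5 distinct prime factors.

5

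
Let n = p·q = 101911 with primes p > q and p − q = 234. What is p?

Since p = q + 234, we have 101911 = q(q + 234), so q² + 234q − 101911 = 0.
Discriminant: 234² + 4·101911 = 54756 + 407644 = 462400; √462400 = 680.
q = (−234 + 680)/2 = 223, and p = q + 234 = 457.
Check: 223 · 457 = 101911.

457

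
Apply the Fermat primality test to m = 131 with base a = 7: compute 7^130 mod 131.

1

7^1 ≡ 7 (mod 131)
7^2 ≡ 7^2 = 49 ≡ 49 (mod 131)
7^4 ≡ 49^2 = 2401 ≡ 43 (mod 131)
7^8 ≡ 43^2 = 1849 ≡ 15 (mod 131)
7^16 ≡ 15^2 = 225 ≡ 94 (mod 131)
7^32 ≡ 94^2 = 8836 ≡ 59 (mod 131)
7^64 ≡ 59^2 = 3481 ≡ 75 (mod 131)
7^128 ≡ 75^2 = 5625 ≡ 123 (mod 131)
130 = 128 + 2 in binary powers of 2.
So 7^130 ≡ 123 · 49 ≡ 1 (mod 131).
Since the result is 1, base 7 gives no evidence that 131 is composite.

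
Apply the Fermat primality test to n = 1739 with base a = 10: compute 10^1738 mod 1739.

1231

10^1 ≡ 10 (mod 1739)
10^2 ≡ 10^2 = 100 ≡ 100 (mod 1739)
10^4 ≡ 100^2 = 10000 ≡ 1305 (mod 1739)
10^8 ≡ 1305^2 = 1703025 ≡ 544 (mod 1739)
10^16 ≡ 544^2 = 295936 ≡ 306 (mod 1739)
10^32 ≡ 306^2 = 93636 ≡ 1469 (mod 1739)
10^64 ≡ 1469^2 = 2157961 ≡ 1601 (mod 1739)
10^128 ≡ 1601^2 = 2563201 ≡ 1654 (mod 1739)
10^256 ≡ 1654^2 = 2735716 ≡ 269 (mod 1739)
10^512 ≡ 269^2 = 72361 ≡ 1062 (mod 1739)
10^1024 ≡ 1062^2 = 1127844 ≡ 972 (mod 1739)
1738 = 1024 + 512 + 128 + 64 + 8 + 2 in binary powers of 2.
So 10^1738 ≡ 972 · 1062 · 1654 · 1601 · 544 · 100 ≡ 1231 (mod 1739).
Since 1231 ≠ 1, base 10 is a Fermat witness: 1739 is composite.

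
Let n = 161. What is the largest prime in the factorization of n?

23

161 = 7 · 23
23 is prime.
So 161 = 7 · 23; the largest prime factor is 23.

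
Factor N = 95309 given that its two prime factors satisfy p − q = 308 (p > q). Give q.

Since p = q + 308, we have 95309 = q(q + 308), so q² + 308q − 95309 = 0.
Discriminant: 308² + 4·95309 = 94864 + 381236 = 476100; √476100 = 690.
q = (−308 + 690)/2 = 191, and p = q + 308 = 499.
Check: 191 · 499 = 95309.

191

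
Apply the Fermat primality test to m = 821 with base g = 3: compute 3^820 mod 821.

3^1 ≡ 3 (mod 821)
3^2 ≡ 3^2 = 9 ≡ 9 (mod 821)
3^4 ≡ 9^2 = 81 ≡ 81 (mod 821)
3^8 ≡ 81^2 = 6561 ≡ 814 (mod 821)
3^16 ≡ 814^2 = 662596 ≡ 49 (mod 821)
3^32 ≡ 49^2 = 2401 ≡ 759 (mod 821)
3^64 ≡ 759^2 = 576081 ≡ 560 (mod 821)
3^128 ≡ 560^2 = 313600 ≡ 799 (mod 821)
3^256 ≡ 799^2 = 638401 ≡ 484 (mod 821)
3^512 ≡ 484^2 = 234256 ≡ 271 (mod 821)
820 = 512 + 256 + 32 + 16 + 4 in binary powers of 2.
So 3^820 ≡ 271 · 484 · 759 · 49 · 81 ≡ 1 (mod 821).
Since the result is 1, base 3 gives no evidence that 821 is composite.

1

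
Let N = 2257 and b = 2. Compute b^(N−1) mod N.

2193

2^1 ≡ 2 (mod 2257)
2^2 ≡ 2^2 = 4 ≡ 4 (mod 2257)
2^4 ≡ 4^2 = 16 ≡ 16 (mod 2257)
2^8 ≡ 16^2 = 256 ≡ 256 (mod 2257)
2^16 ≡ 256^2 = 65536 ≡ 83 (mod 2257)
2^32 ≡ 83^2 = 6889 ≡ 118 (mod 2257)
2^64 ≡ 118^2 = 13924 ≡ 382 (mod 2257)
2^128 ≡ 382^2 = 145924 ≡ 1476 (mod 2257)
2^256 ≡ 1476^2 = 2178576 ≡ 571 (mod 2257)
2^512 ≡ 571^2 = 326041 ≡ 1033 (mod 2257)
2^1024 ≡ 1033^2 = 1067089 ≡ 1785 (mod 2257)
2^2048 ≡ 1785^2 = 3186225 ≡ 1598 (mod 2257)
2256 = 2048 + 128 + 64 + 16 in binary powers of 2.
So 2^2256 ≡ 1598 · 1476 · 382 · 83 ≡ 2193 (mod 2257).
Since 2193 ≠ 1, base 2 is a Fermat witness: 2257 is composite.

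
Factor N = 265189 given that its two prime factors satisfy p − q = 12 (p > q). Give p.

Since p = q + 12, we have 265189 = q(q + 12), so q² + 12q − 265189 = 0.
Discriminant: 12² + 4·265189 = 144 + 1060756 = 1060900; √1060900 = 1030.
q = (−12 + 1030)/2 = 509, and p = q + 12 = 521.
Check: 509 · 521 = 265189.

521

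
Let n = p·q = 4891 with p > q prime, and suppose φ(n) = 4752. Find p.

73

φ(n) = (p−1)(q−1) = n − (p+q) + 1, so p + q = 4891 − 4752 + 1 = 140.
p and q are the roots of t² − 140t + 4891 = 0.
Discriminant: 140² − 4·4891 = 19600 − 19564 = 36; √36 = 6.
q = (140 − 6)/2 = 67, p = (140 + 6)/2 = 73.
Check: 67 · 73 = 4891.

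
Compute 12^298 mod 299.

12^1 ≡ 12 (mod 299)
12^2 ≡ 12^2 = 144 ≡ 144 (mod 299)
12^4 ≡ 144^2 = 20736 ≡ 105 (mod 299)
12^8 ≡ 105^2 = 11025 ≡ 261 (mod 299)
12^16 ≡ 261^2 = 68121 ≡ 248 (mod 299)
12^32 ≡ 248^2 = 61504 ≡ 209 (mod 299)
12^64 ≡ 209^2 = 43681 ≡ 27 (mod 299)
12^128 ≡ 27^2 = 729 ≡ 131 (mod 299)
12^256 ≡ 131^2 = 17161 ≡ 118 (mod 299)
298 = 256 + 32 + 8 + 2 in binary powers of 2.
So 12^298 ≡ 118 · 209 · 261 · 144 ≡ 196 (mod 299).
Since 196 ≠ 1, base 12 is a Fermat witness: 299 is composite.

196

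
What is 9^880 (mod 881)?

9^1 ≡ 9 (mod 881)
9^2 ≡ 9^2 = 81 ≡ 81 (mod 881)
9^4 ≡ 81^2 = 6561 ≡ 394 (mod 881)
9^8 ≡ 394^2 = 155236 ≡ 180 (mod 881)
9^16 ≡ 180^2 = 32400 ≡ 684 (mod 881)
9^32 ≡ 684^2 = 467856 ≡ 45 (mod 881)
9^64 ≡ 45^2 = 2025 ≡ 263 (mod 881)
9^128 ≡ 263^2 = 69169 ≡ 451 (mod 881)
9^256 ≡ 451^2 = 203401 ≡ 771 (mod 881)
9^512 ≡ 771^2 = 594441 ≡ 647 (mod 881)
880 = 512 + 256 + 64 + 32 + 16 in binary powers of 2.
So 9^880 ≡ 647 · 771 · 263 · 45 · 684 ≡ 1 (mod 881).
Since the result is 1, base 9 gives no evidence that 881 is composite.

1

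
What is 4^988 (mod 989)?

864

4^1 ≡ 4 (mod 989)
4^2 ≡ 4^2 = 16 ≡ 16 (mod 989)
4^4 ≡ 16^2 = 256 ≡ 256 (mod 989)
4^8 ≡ 256^2 = 65536 ≡ 262 (mod 989)
4^16 ≡ 262^2 = 68644 ≡ 403 (mod 989)
4^32 ≡ 403^2 = 162409 ≡ 213 (mod 989)
4^64 ≡ 213^2 = 45369 ≡ 864 (mod 989)
4^128 ≡ 864^2 = 746496 ≡ 790 (mod 989)
4^256 ≡ 790^2 = 624100 ≡ 41 (mod 989)
4^512 ≡ 41^2 = 1681 ≡ 692 (mod 989)
988 = 512 + 256 + 128 + 64 + 16 + 8 + 4 in binary powers of 2.
So 4^988 ≡ 692 · 41 · 790 · 864 · 403 · 262 · 256 ≡ 864 (mod 989).
Since 864 ≠ 1, base 4 is a Fermat witness: 989 is composite.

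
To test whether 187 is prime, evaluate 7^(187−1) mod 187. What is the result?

7^1 ≡ 7 (mod 187)
7^2 ≡ 7^2 = 49 ≡ 49 (mod 187)
7^4 ≡ 49^2 = 2401 ≡ 157 (mod 187)
7^8 ≡ 157^2 = 24649 ≡ 152 (mod 187)
7^16 ≡ 152^2 = 23104 ≡ 103 (mod 187)
7^32 ≡ 103^2 = 10609 ≡ 137 (mod 187)
7^64 ≡ 137^2 = 18769 ≡ 69 (mod 187)
7^128 ≡ 69^2 = 4761 ≡ 86 (mod 187)
186 = 128 + 32 + 16 + 8 + 2 in binary powers of 2.
So 7^186 ≡ 86 · 137 · 103 · 152 · 49 ≡ 70 (mod 187).
Since 70 ≠ 1, base 7 is a Fermat witness: 187 is composite.

70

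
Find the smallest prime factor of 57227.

89

57227 is odd.
Digit sum 23, not divisible by 3.
Ends in 7: not divisible by 5.
7: 57227 = 7·8175 + 2
11: 57227 = 11·5202 + 5
13: 57227 = 13·4402 + 1
17: 57227 = 17·3366 + 5
19: 57227 = 19·3011 + 18
23: 57227 = 23·2488 + 3
29: 57227 = 29·1973 + 10
31: 57227 = 31·1846 + 1
37: 57227 = 37·1546 + 25
41: 57227 = 41·1395 + 32
43: 57227 = 43·1330 + 37
47: 57227 = 47·1217 + 28
53: 57227 = 53·1079 + 40
59: 57227 = 59·969 + 56
61: 57227 = 61·938 + 9
67: 57227 = 67·854 + 9
71: 57227 = 71·806 + 1
73: 57227 = 73·783 + 68
79: 57227 = 79·724 + 31
83: 57227 = 83·689 + 40
89: 57227 = 89·643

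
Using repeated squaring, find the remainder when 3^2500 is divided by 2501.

245

3^1 ≡ 3 (mod 2501)
3^2 ≡ 3^2 = 9 ≡ 9 (mod 2501)
3^4 ≡ 9^2 = 81 ≡ 81 (mod 2501)
3^8 ≡ 81^2 = 6561 ≡ 1559 (mod 2501)
3^16 ≡ 1559^2 = 2430481 ≡ 2010 (mod 2501)
3^32 ≡ 2010^2 = 4040100 ≡ 985 (mod 2501)
3^64 ≡ 985^2 = 970225 ≡ 2338 (mod 2501)
3^128 ≡ 2338^2 = 5466244 ≡ 1559 (mod 2501)
3^256 ≡ 1559^2 = 2430481 ≡ 2010 (mod 2501)
3^512 ≡ 2010^2 = 4040100 ≡ 985 (mod 2501)
3^1024 ≡ 985^2 = 970225 ≡ 2338 (mod 2501)
3^2048 ≡ 2338^2 = 5466244 ≡ 1559 (mod 2501)
2500 = 2048 + 256 + 128 + 64 + 4 in binary powers of 2.
So 3^2500 ≡ 1559 · 2010 · 1559 · 2338 · 81 ≡ 245 (mod 2501).
Since 245 ≠ 1, base 3 is a Fermat witness: 2501 is composite.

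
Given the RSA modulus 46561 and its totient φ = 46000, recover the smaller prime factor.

φ(n) = (p−1)(q−1) = n − (p+q) + 1, so p + q = 46561 − 46000 + 1 = 562.
p and q are the roots of t² − 562t + 46561 = 0.
Discriminant: 562² − 4·46561 = 315844 − 186244 = 129600; √129600 = 360.
q = (562 − 360)/2 = 101, p = (562 + 360)/2 = 461.
Check: 101 · 461 = 46561.

101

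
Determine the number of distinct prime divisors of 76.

2

76 = 2^2 · 19
76 = 2^2 · 19, which has 2 distinct prime factors.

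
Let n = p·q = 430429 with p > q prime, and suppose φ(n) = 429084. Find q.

φ(n) = (p−1)(q−1) = n − (p+q) + 1, so p + q = 430429 − 429084 + 1 = 1346.
p and q are the roots of t² − 1346t + 430429 = 0.
Discriminant: 1346² − 4·430429 = 1811716 − 1721716 = 90000; √90000 = 300.
q = (1346 − 300)/2 = 523, p = (1346 + 300)/2 = 823.
Check: 523 · 823 = 430429.

523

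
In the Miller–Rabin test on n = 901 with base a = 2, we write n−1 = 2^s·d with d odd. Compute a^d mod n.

901 − 1 = 900 = 2^2 · 225, so d = 225.
2^1 ≡ 2 (mod 901)
2^2 ≡ 2^2 = 4 ≡ 4 (mod 901)
2^4 ≡ 4^2 = 16 ≡ 16 (mod 901)
2^8 ≡ 16^2 = 256 ≡ 256 (mod 901)
2^16 ≡ 256^2 = 65536 ≡ 664 (mod 901)
2^32 ≡ 664^2 = 440896 ≡ 307 (mod 901)
2^64 ≡ 307^2 = 94249 ≡ 545 (mod 901)
2^128 ≡ 545^2 = 297025 ≡ 596 (mod 901)
225 = 128 + 64 + 32 + 1 in binary powers of 2.
So 2^225 ≡ 596 · 545 · 307 · 2 ≡ 427 (mod 901).
Squaring chain: 427 → 327; never reaches −1, so base 2 is a Miller–Rabin witness that 901 is composite.

427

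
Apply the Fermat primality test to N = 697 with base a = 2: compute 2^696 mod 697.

2^1 ≡ 2 (mod 697)
2^2 ≡ 2^2 = 4 ≡ 4 (mod 697)
2^4 ≡ 4^2 = 16 ≡ 16 (mod 697)
2^8 ≡ 16^2 = 256 ≡ 256 (mod 697)
2^16 ≡ 256^2 = 65536 ≡ 18 (mod 697)
2^32 ≡ 18^2 = 324 ≡ 324 (mod 697)
2^64 ≡ 324^2 = 104976 ≡ 426 (mod 697)
2^128 ≡ 426^2 = 181476 ≡ 256 (mod 697)
2^256 ≡ 256^2 = 65536 ≡ 18 (mod 697)
2^512 ≡ 18^2 = 324 ≡ 324 (mod 697)
696 = 512 + 128 + 32 + 16 + 8 in binary powers of 2.
So 2^696 ≡ 324 · 256 · 324 · 18 · 256 ≡ 18 (mod 697).
Since 18 ≠ 1, base 2 is a Fermat witness: 697 is composite.

18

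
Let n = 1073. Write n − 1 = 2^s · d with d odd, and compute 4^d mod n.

1073 − 1 = 1072 = 2^4 · 67, so d = 67.
4^1 ≡ 4 (mod 1073)
4^2 ≡ 4^2 = 16 ≡ 16 (mod 1073)
4^4 ≡ 16^2 = 256 ≡ 256 (mod 1073)
4^8 ≡ 256^2 = 65536 ≡ 83 (mod 1073)
4^16 ≡ 83^2 = 6889 ≡ 451 (mod 1073)
4^32 ≡ 451^2 = 203401 ≡ 604 (mod 1073)
4^64 ≡ 604^2 = 364816 ≡ 1069 (mod 1073)
67 = 64 + 2 + 1 in binary powers of 2.
So 4^67 ≡ 1069 · 16 · 4 ≡ 817 (mod 1073).
Squaring chain: 817 → 83 → 451 → 604; never reaches −1, so base 4 is a Miller–Rabin witness that 1073 is composite.

817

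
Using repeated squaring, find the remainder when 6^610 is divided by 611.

6^1 ≡ 6 (mod 611)
6^2 ≡ 6^2 = 36 ≡ 36 (mod 611)
6^4 ≡ 36^2 = 1296 ≡ 74 (mod 611)
6^8 ≡ 74^2 = 5476 ≡ 588 (mod 611)
6^16 ≡ 588^2 = 345744 ≡ 529 (mod 611)
6^32 ≡ 529^2 = 279841 ≡ 3 (mod 611)
6^64 ≡ 3^2 = 9 ≡ 9 (mod 611)
6^128 ≡ 9^2 = 81 ≡ 81 (mod 611)
6^256 ≡ 81^2 = 6561 ≡ 451 (mod 611)
6^512 ≡ 451^2 = 203401 ≡ 549 (mod 611)
610 = 512 + 64 + 32 + 2 in binary powers of 2.
So 6^610 ≡ 549 · 9 · 3 · 36 ≡ 225 (mod 611).
Since 225 ≠ 1, base 6 is a Fermat witness: 611 is composite.

225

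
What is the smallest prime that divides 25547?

59

25547 is odd.
Digit sum 23, not divisible by 3.
Ends in 7: not divisible by 5.
7: 25547 = 7·3649 + 4
11: 25547 = 11·2322 + 5
13: 25547 = 13·1965 + 2
17: 25547 = 17·1502 + 13
19: 25547 = 19·1344 + 11
23: 25547 = 23·1110 + 17
29: 25547 = 29·880 + 27
31: 25547 = 31·824 + 3
37: 25547 = 37·690 + 17
41: 25547 = 41·623 + 4
43: 25547 = 43·594 + 5
47: 25547 = 47·543 + 26
53: 25547 = 53·482 + 1
59: 25547 = 59·433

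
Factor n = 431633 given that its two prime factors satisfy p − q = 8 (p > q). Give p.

Since p = q + 8, we have 431633 = q(q + 8), so q² + 8q − 431633 = 0.
Discriminant: 8² + 4·431633 = 64 + 1726532 = 1726596; √1726596 = 1314.
q = (−8 + 1314)/2 = 653, and p = q + 8 = 661.
Check: 653 · 661 = 431633.

661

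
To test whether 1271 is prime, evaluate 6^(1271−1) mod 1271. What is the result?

583

6^1 ≡ 6 (mod 1271)
6^2 ≡ 6^2 = 36 ≡ 36 (mod 1271)
6^4 ≡ 36^2 = 1296 ≡ 25 (mod 1271)
6^8 ≡ 25^2 = 625 ≡ 625 (mod 1271)
6^16 ≡ 625^2 = 390625 ≡ 428 (mod 1271)
6^32 ≡ 428^2 = 183184 ≡ 160 (mod 1271)
6^64 ≡ 160^2 = 25600 ≡ 180 (mod 1271)
6^128 ≡ 180^2 = 32400 ≡ 625 (mod 1271)
6^256 ≡ 625^2 = 390625 ≡ 428 (mod 1271)
6^512 ≡ 428^2 = 183184 ≡ 160 (mod 1271)
6^1024 ≡ 160^2 = 25600 ≡ 180 (mod 1271)
1270 = 1024 + 128 + 64 + 32 + 16 + 4 + 2 in binary powers of 2.
So 6^1270 ≡ 180 · 625 · 180 · 160 · 428 · 25 · 36 ≡ 583 (mod 1271).
Since 583 ≠ 1, base 6 is a Fermat witness: 1271 is composite.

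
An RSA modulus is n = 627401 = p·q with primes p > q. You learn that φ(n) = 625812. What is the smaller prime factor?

φ(n) = (p−1)(q−1) = n − (p+q) + 1, so p + q = 627401 − 625812 + 1 = 1590.
p and q are the roots of t² − 1590t + 627401 = 0.
Discriminant: 1590² − 4·627401 = 2528100 − 2509604 = 18496; √18496 = 136.
q = (1590 − 136)/2 = 727, p = (1590 + 136)/2 = 863.
Check: 727 · 863 = 627401.

727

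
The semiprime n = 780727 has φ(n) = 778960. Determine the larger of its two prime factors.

φ(n) = (p−1)(q−1) = n − (p+q) + 1, so p + q = 780727 − 778960 + 1 = 1768.
p and q are the roots of t² − 1768t + 780727 = 0.
Discriminant: 1768² − 4·780727 = 3125824 − 3122908 = 2916; √2916 = 54.
q = (1768 − 54)/2 = 857, p = (1768 + 54)/2 = 911.
Check: 857 · 911 = 780727.

911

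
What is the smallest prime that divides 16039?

16039 is odd.
Digit sum 19, not divisible by 3.
Ends in 9: not divisible by 5.
7: 16039 = 7·2291 + 2
11: 16039 = 11·1458 + 1
13: 16039 = 13·1233 + 10
17: 16039 = 17·943 + 8
19: 16039 = 19·844 + 3
23: 16039 = 23·697 + 8
29: 16039 = 29·553 + 2
31: 16039 = 31·517 + 12
37: 16039 = 37·433 + 18
41: 16039 = 41·391 + 8
43: 16039 = 43·373

43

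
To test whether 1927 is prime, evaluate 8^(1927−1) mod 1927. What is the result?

1630

8^1 ≡ 8 (mod 1927)
8^2 ≡ 8^2 = 64 ≡ 64 (mod 1927)
8^4 ≡ 64^2 = 4096 ≡ 242 (mod 1927)
8^8 ≡ 242^2 = 58564 ≡ 754 (mod 1927)
8^16 ≡ 754^2 = 568516 ≡ 51 (mod 1927)
8^32 ≡ 51^2 = 2601 ≡ 674 (mod 1927)
8^64 ≡ 674^2 = 454276 ≡ 1431 (mod 1927)
8^128 ≡ 1431^2 = 2047761 ≡ 1287 (mod 1927)
8^256 ≡ 1287^2 = 1656369 ≡ 1076 (mod 1927)
8^512 ≡ 1076^2 = 1157776 ≡ 1576 (mod 1927)
8^1024 ≡ 1576^2 = 2483776 ≡ 1800 (mod 1927)
1926 = 1024 + 512 + 256 + 128 + 4 + 2 in binary powers of 2.
So 8^1926 ≡ 1800 · 1576 · 1076 · 1287 · 242 · 64 ≡ 1630 (mod 1927).
Since 1630 ≠ 1, base 8 is a Fermat witness: 1927 is composite.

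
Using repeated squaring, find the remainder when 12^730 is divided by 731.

196

12^1 ≡ 12 (mod 731)
12^2 ≡ 12^2 = 144 ≡ 144 (mod 731)
12^4 ≡ 144^2 = 20736 ≡ 268 (mod 731)
12^8 ≡ 268^2 = 71824 ≡ 186 (mod 731)
12^16 ≡ 186^2 = 34596 ≡ 239 (mod 731)
12^32 ≡ 239^2 = 57121 ≡ 103 (mod 731)
12^64 ≡ 103^2 = 10609 ≡ 375 (mod 731)
12^128 ≡ 375^2 = 140625 ≡ 273 (mod 731)
12^256 ≡ 273^2 = 74529 ≡ 698 (mod 731)
12^512 ≡ 698^2 = 487204 ≡ 358 (mod 731)
730 = 512 + 128 + 64 + 16 + 8 + 2 in binary powers of 2.
So 12^730 ≡ 358 · 273 · 375 · 239 · 186 · 144 ≡ 196 (mod 731).
Since 196 ≠ 1, base 12 is a Fermat witness: 731 is composite.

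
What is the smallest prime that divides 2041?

2041 is odd.
Digit sum 7, not divisible by 3.
Ends in 1: not divisible by 5.
7: 2041 = 7·291 + 4
11: 2041 = 11·185 + 6
13: 2041 = 13·157

13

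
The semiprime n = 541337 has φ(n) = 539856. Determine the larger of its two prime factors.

φ(n) = (p−1)(q−1) = n − (p+q) + 1, so p + q = 541337 − 539856 + 1 = 1482.
p and q are the roots of t² − 1482t + 541337 = 0.
Discriminant: 1482² − 4·541337 = 2196324 − 2165348 = 30976; √30976 = 176.
q = (1482 − 176)/2 = 653, p = (1482 + 176)/2 = 829.
Check: 653 · 829 = 541337.

829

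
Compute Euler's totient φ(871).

792

Factor: 871 = 13 · 67.
φ(871) = (13−1) · (67−1) = 12 · 66 = 792.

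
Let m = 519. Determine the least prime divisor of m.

3

519 is odd.
Digit sum 15, divisible by 3.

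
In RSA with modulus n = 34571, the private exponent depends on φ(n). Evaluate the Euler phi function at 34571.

34200

Factor: 34571 = 181 · 191.
φ(34571) = (181−1) · (191−1) = 180 · 190 = 34200.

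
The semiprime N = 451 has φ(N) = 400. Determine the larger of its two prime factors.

41

φ(n) = (p−1)(q−1) = n − (p+q) + 1, so p + q = 451 − 400 + 1 = 52.
p and q are the roots of t² − 52t + 451 = 0.
Discriminant: 52² − 4·451 = 2704 − 1804 = 900; √900 = 30.
q = (52 − 30)/2 = 11, p = (52 + 30)/2 = 41.
Check: 11 · 41 = 451.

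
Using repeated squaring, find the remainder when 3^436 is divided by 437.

347

3^1 ≡ 3 (mod 437)
3^2 ≡ 3^2 = 9 ≡ 9 (mod 437)
3^4 ≡ 9^2 = 81 ≡ 81 (mod 437)
3^8 ≡ 81^2 = 6561 ≡ 6 (mod 437)
3^16 ≡ 6^2 = 36 ≡ 36 (mod 437)
3^32 ≡ 36^2 = 1296 ≡ 422 (mod 437)
3^64 ≡ 422^2 = 178084 ≡ 225 (mod 437)
3^128 ≡ 225^2 = 50625 ≡ 370 (mod 437)
3^256 ≡ 370^2 = 136900 ≡ 119 (mod 437)
436 = 256 + 128 + 32 + 16 + 4 in binary powers of 2.
So 3^436 ≡ 119 · 370 · 422 · 36 · 81 ≡ 347 (mod 437).
Since 347 ≠ 1, base 3 is a Fermat witness: 437 is composite.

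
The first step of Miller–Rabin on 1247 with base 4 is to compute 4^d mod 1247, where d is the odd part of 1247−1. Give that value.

1247 − 1 = 1246 = 2^1 · 623, so d = 623.
4^1 ≡ 4 (mod 1247)
4^2 ≡ 4^2 = 16 ≡ 16 (mod 1247)
4^4 ≡ 16^2 = 256 ≡ 256 (mod 1247)
4^8 ≡ 256^2 = 65536 ≡ 692 (mod 1247)
4^16 ≡ 692^2 = 478864 ≡ 16 (mod 1247)
4^32 ≡ 16^2 = 256 ≡ 256 (mod 1247)
4^64 ≡ 256^2 = 65536 ≡ 692 (mod 1247)
4^128 ≡ 692^2 = 478864 ≡ 16 (mod 1247)
4^256 ≡ 16^2 = 256 ≡ 256 (mod 1247)
4^512 ≡ 256^2 = 65536 ≡ 692 (mod 1247)
623 = 512 + 64 + 32 + 8 + 4 + 2 + 1 in binary powers of 2.
So 4^623 ≡ 692 · 692 · 256 · 692 · 256 · 16 · 4 ≡ 173 (mod 1247).
Squaring chain: 173; never reaches −1, so base 4 is a Miller–Rabin witness that 1247 is composite.

173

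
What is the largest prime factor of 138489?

138489 = 3 · 46163
46163 = 13 · 3551
3551 = 53 · 67
67 is prime.
So 138489 = 3 · 13 · 53 · 67; the largest prime factor is 67.

67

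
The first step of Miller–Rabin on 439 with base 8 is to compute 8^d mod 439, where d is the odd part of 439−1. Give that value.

1

439 − 1 = 438 = 2^1 · 219, so d = 219.
8^1 ≡ 8 (mod 439)
8^2 ≡ 8^2 = 64 ≡ 64 (mod 439)
8^4 ≡ 64^2 = 4096 ≡ 145 (mod 439)
8^8 ≡ 145^2 = 21025 ≡ 392 (mod 439)
8^16 ≡ 392^2 = 153664 ≡ 14 (mod 439)
8^32 ≡ 14^2 = 196 ≡ 196 (mod 439)
8^64 ≡ 196^2 = 38416 ≡ 223 (mod 439)
8^128 ≡ 223^2 = 49729 ≡ 122 (mod 439)
219 = 128 + 64 + 16 + 8 + 2 + 1 in binary powers of 2.
So 8^219 ≡ 122 · 223 · 14 · 392 · 64 · 8 ≡ 1 (mod 439).
Since 8^d ≡ 1 (mod 439), base 8 does not prove 439 composite.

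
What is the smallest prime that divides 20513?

20513 is odd.
Digit sum 11, not divisible by 3.
Ends in 3: not divisible by 5.
7: 20513 = 7·2930 + 3
11: 20513 = 11·1864 + 9
13: 20513 = 13·1577 + 12
17: 20513 = 17·1206 + 11
19: 20513 = 19·1079 + 12
23: 20513 = 23·891 + 20
29: 20513 = 29·707 + 10
31: 20513 = 31·661 + 22
37: 20513 = 37·554 + 15
41: 20513 = 41·500 + 13
43: 20513 = 43·477 + 2
47: 20513 = 47·436 + 21
53: 20513 = 53·387 + 2
59: 20513 = 59·347 + 40
61: 20513 = 61·336 + 17
67: 20513 = 67·306 + 11
71: 20513 = 71·288 + 65
73: 20513 = 73·281

73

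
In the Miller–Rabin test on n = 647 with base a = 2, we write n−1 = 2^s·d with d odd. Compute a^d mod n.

647 − 1 = 646 = 2^1 · 323, so d = 323.
2^1 ≡ 2 (mod 647)
2^2 ≡ 2^2 = 4 ≡ 4 (mod 647)
2^4 ≡ 4^2 = 16 ≡ 16 (mod 647)
2^8 ≡ 16^2 = 256 ≡ 256 (mod 647)
2^16 ≡ 256^2 = 65536 ≡ 189 (mod 647)
2^32 ≡ 189^2 = 35721 ≡ 136 (mod 647)
2^64 ≡ 136^2 = 18496 ≡ 380 (mod 647)
2^128 ≡ 380^2 = 144400 ≡ 119 (mod 647)
2^256 ≡ 119^2 = 14161 ≡ 574 (mod 647)
323 = 256 + 64 + 2 + 1 in binary powers of 2.
So 2^323 ≡ 574 · 380 · 4 · 2 ≡ 1 (mod 647).
Since 2^d ≡ 1 (mod 647), base 2 does not prove 647 composite.

1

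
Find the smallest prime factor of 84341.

19

84341 is odd.
Digit sum 20, not divisible by 3.
Ends in 1: not divisible by 5.
7: 84341 = 7·12048 + 5
11: 84341 = 11·7667 + 4
13: 84341 = 13·6487 + 10
17: 84341 = 17·4961 + 4
19: 84341 = 19·4439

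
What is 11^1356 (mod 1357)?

11^1 ≡ 11 (mod 1357)
11^2 ≡ 11^2 = 121 ≡ 121 (mod 1357)
11^4 ≡ 121^2 = 14641 ≡ 1071 (mod 1357)
11^8 ≡ 1071^2 = 1147041 ≡ 376 (mod 1357)
11^16 ≡ 376^2 = 141376 ≡ 248 (mod 1357)
11^32 ≡ 248^2 = 61504 ≡ 439 (mod 1357)
11^64 ≡ 439^2 = 192721 ≡ 27 (mod 1357)
11^128 ≡ 27^2 = 729 ≡ 729 (mod 1357)
11^256 ≡ 729^2 = 531441 ≡ 854 (mod 1357)
11^512 ≡ 854^2 = 729316 ≡ 607 (mod 1357)
11^1024 ≡ 607^2 = 368449 ≡ 702 (mod 1357)
1356 = 1024 + 256 + 64 + 8 + 4 in binary powers of 2.
So 11^1356 ≡ 702 · 854 · 27 · 376 · 1071 ≡ 1268 (mod 1357).
Since 1268 ≠ 1, base 11 is a Fermat witness: 1357 is composite.

1268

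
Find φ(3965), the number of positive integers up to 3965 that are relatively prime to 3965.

Factor: 3965 = 5 · 13 · 61.
φ(3965) = (5−1) · (13−1) · (61−1) = 4 · 12 · 60 = 2880.

2880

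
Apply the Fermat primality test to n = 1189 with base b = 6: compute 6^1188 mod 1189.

6^1 ≡ 6 (mod 1189)
6^2 ≡ 6^2 = 36 ≡ 36 (mod 1189)
6^4 ≡ 36^2 = 1296 ≡ 107 (mod 1189)
6^8 ≡ 107^2 = 11449 ≡ 748 (mod 1189)
6^16 ≡ 748^2 = 559504 ≡ 674 (mod 1189)
6^32 ≡ 674^2 = 454276 ≡ 78 (mod 1189)
6^64 ≡ 78^2 = 6084 ≡ 139 (mod 1189)
6^128 ≡ 139^2 = 19321 ≡ 297 (mod 1189)
6^256 ≡ 297^2 = 88209 ≡ 223 (mod 1189)
6^512 ≡ 223^2 = 49729 ≡ 980 (mod 1189)
6^1024 ≡ 980^2 = 960400 ≡ 877 (mod 1189)
1188 = 1024 + 128 + 32 + 4 in binary powers of 2.
So 6^1188 ≡ 877 · 297 · 78 · 107 ≡ 605 (mod 1189).
Since 605 ≠ 1, base 6 is a Fermat witness: 1189 is composite.

605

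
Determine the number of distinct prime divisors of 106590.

6

106590 = 2 · 53295
53295 = 3 · 17765
17765 = 5 · 3553
3553 = 11 · 323
323 = 17 · 19
106590 = 2 · 3 · 5 · 11 · 17 · 19, which has 6 distinct prime factors.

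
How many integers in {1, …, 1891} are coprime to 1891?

1800

Factor: 1891 = 31 · 61.
φ(1891) = (31−1) · (61−1) = 30 · 60 = 1800.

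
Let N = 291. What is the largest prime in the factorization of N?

291 = 3 · 97
97 is prime.
So 291 = 3 · 97; the largest prime factor is 97.

97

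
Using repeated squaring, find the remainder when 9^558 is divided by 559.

9^1 ≡ 9 (mod 559)
9^2 ≡ 9^2 = 81 ≡ 81 (mod 559)
9^4 ≡ 81^2 = 6561 ≡ 412 (mod 559)
9^8 ≡ 412^2 = 169744 ≡ 367 (mod 559)
9^16 ≡ 367^2 = 134689 ≡ 529 (mod 559)
9^32 ≡ 529^2 = 279841 ≡ 341 (mod 559)
9^64 ≡ 341^2 = 116281 ≡ 9 (mod 559)
9^128 ≡ 9^2 = 81 ≡ 81 (mod 559)
9^256 ≡ 81^2 = 6561 ≡ 412 (mod 559)
9^512 ≡ 412^2 = 169744 ≡ 367 (mod 559)
558 = 512 + 32 + 8 + 4 + 2 in binary powers of 2.
So 9^558 ≡ 367 · 341 · 367 · 412 · 81 ≡ 274 (mod 559).
Since 274 ≠ 1, base 9 is a Fermat witness: 559 is composite.

274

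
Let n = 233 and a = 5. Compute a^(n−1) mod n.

1

5^1 ≡ 5 (mod 233)
5^2 ≡ 5^2 = 25 ≡ 25 (mod 233)
5^4 ≡ 25^2 = 625 ≡ 159 (mod 233)
5^8 ≡ 159^2 = 25281 ≡ 117 (mod 233)
5^16 ≡ 117^2 = 13689 ≡ 175 (mod 233)
5^32 ≡ 175^2 = 30625 ≡ 102 (mod 233)
5^64 ≡ 102^2 = 10404 ≡ 152 (mod 233)
5^128 ≡ 152^2 = 23104 ≡ 37 (mod 233)
232 = 128 + 64 + 32 + 8 in binary powers of 2.
So 5^232 ≡ 37 · 152 · 102 · 117 ≡ 1 (mod 233).
Since the result is 1, base 5 gives no evidence that 233 is composite.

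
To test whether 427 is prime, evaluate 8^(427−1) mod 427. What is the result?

393

8^1 ≡ 8 (mod 427)
8^2 ≡ 8^2 = 64 ≡ 64 (mod 427)
8^4 ≡ 64^2 = 4096 ≡ 253 (mod 427)
8^8 ≡ 253^2 = 64009 ≡ 386 (mod 427)
8^16 ≡ 386^2 = 148996 ≡ 400 (mod 427)
8^32 ≡ 400^2 = 160000 ≡ 302 (mod 427)
8^64 ≡ 302^2 = 91204 ≡ 253 (mod 427)
8^128 ≡ 253^2 = 64009 ≡ 386 (mod 427)
8^256 ≡ 386^2 = 148996 ≡ 400 (mod 427)
426 = 256 + 128 + 32 + 8 + 2 in binary powers of 2.
So 8^426 ≡ 400 · 386 · 302 · 386 · 64 ≡ 393 (mod 427).
Since 393 ≠ 1, base 8 is a Fermat witness: 427 is composite.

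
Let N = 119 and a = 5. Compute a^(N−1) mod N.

5^1 ≡ 5 (mod 119)
5^2 ≡ 5^2 = 25 ≡ 25 (mod 119)
5^4 ≡ 25^2 = 625 ≡ 30 (mod 119)
5^8 ≡ 30^2 = 900 ≡ 67 (mod 119)
5^16 ≡ 67^2 = 4489 ≡ 86 (mod 119)
5^32 ≡ 86^2 = 7396 ≡ 18 (mod 119)
5^64 ≡ 18^2 = 324 ≡ 86 (mod 119)
118 = 64 + 32 + 16 + 4 + 2 in binary powers of 2.
So 5^118 ≡ 86 · 18 · 86 · 30 · 25 ≡ 2 (mod 119).
Since 2 ≠ 1, base 5 is a Fermat witness: 119 is composite.

2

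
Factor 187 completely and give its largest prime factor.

187 = 11 · 17
17 is prime.
So 187 = 11 · 17; the largest prime factor is 17.

17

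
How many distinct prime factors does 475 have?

475 = 5^2 · 19
475 = 5^2 · 19, which has 2 distinct prime factors.

2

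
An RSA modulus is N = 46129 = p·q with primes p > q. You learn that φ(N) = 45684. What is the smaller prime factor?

φ(n) = (p−1)(q−1) = n − (p+q) + 1, so p + q = 46129 − 45684 + 1 = 446.
p and q are the roots of t² − 446t + 46129 = 0.
Discriminant: 446² − 4·46129 = 198916 − 184516 = 14400; √14400 = 120.
q = (446 − 120)/2 = 163, p = (446 + 120)/2 = 283.
Check: 163 · 283 = 46129.

163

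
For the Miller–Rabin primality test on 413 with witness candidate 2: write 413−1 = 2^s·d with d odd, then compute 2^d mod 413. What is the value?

72

413 − 1 = 412 = 2^2 · 103, so d = 103.
2^1 ≡ 2 (mod 413)
2^2 ≡ 2^2 = 4 ≡ 4 (mod 413)
2^4 ≡ 4^2 = 16 ≡ 16 (mod 413)
2^8 ≡ 16^2 = 256 ≡ 256 (mod 413)
2^16 ≡ 256^2 = 65536 ≡ 282 (mod 413)
2^32 ≡ 282^2 = 79524 ≡ 228 (mod 413)
2^64 ≡ 228^2 = 51984 ≡ 359 (mod 413)
103 = 64 + 32 + 4 + 2 + 1 in binary powers of 2.
So 2^103 ≡ 359 · 228 · 16 · 4 · 2 ≡ 72 (mod 413).
Squaring chain: 72 → 228; never reaches −1, so base 2 is a Miller–Rabin witness that 413 is composite.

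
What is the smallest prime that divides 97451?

97451 is odd.
Digit sum 26, not divisible by 3.
Ends in 1: not divisible by 5.
7: 97451 = 7·13921 + 4
11: 97451 = 11·8859 + 2
13: 97451 = 13·7496 + 3
17: 97451 = 17·5732 + 7
19: 97451 = 19·5129

19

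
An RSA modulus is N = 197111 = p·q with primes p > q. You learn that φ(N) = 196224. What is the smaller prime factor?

φ(n) = (p−1)(q−1) = n − (p+q) + 1, so p + q = 197111 − 196224 + 1 = 888.
p and q are the roots of t² − 888t + 197111 = 0.
Discriminant: 888² − 4·197111 = 788544 − 788444 = 100; √100 = 10.
q = (888 − 10)/2 = 439, p = (888 + 10)/2 = 449.
Check: 439 · 449 = 197111.

439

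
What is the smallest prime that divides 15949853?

15949853 is odd.
Digit sum 44, not divisible by 3.
Ends in 3: not divisible by 5.
7: 15949853 = 7·2278550 + 3
11: 15949853 = 11·1449986 + 7
13: 15949853 = 13·1226911 + 10
17: 15949853 = 17·938226 + 11
19: 15949853 = 19·839465 + 18
23: 15949853 = 23·693471 + 20
29: 15949853 = 29·549994 + 27
31: 15949853 = 31·514511 + 12
37: 15949853 = 37·431077 + 4
41: 15949853 = 41·389020 + 33
43: 15949853 = 43·370926 + 35
47: 15949853 = 47·339358 + 27
53: 15949853 = 53·300940 + 33
59: 15949853 = 59·270336 + 29
61: 15949853 = 61·261473

61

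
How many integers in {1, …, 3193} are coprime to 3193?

Factor: 3193 = 31 · 103.
φ(3193) = (31−1) · (103−1) = 30 · 102 = 3060.

3060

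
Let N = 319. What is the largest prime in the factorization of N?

319 = 11 · 29
29 is prime.
So 319 = 11 · 29; the largest prime factor is 29.

29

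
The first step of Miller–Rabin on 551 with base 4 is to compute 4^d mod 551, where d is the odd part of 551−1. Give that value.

551 − 1 = 550 = 2^1 · 275, so d = 275.
4^1 ≡ 4 (mod 551)
4^2 ≡ 4^2 = 16 ≡ 16 (mod 551)
4^4 ≡ 16^2 = 256 ≡ 256 (mod 551)
4^8 ≡ 256^2 = 65536 ≡ 518 (mod 551)
4^16 ≡ 518^2 = 268324 ≡ 538 (mod 551)
4^32 ≡ 538^2 = 289444 ≡ 169 (mod 551)
4^64 ≡ 169^2 = 28561 ≡ 460 (mod 551)
4^128 ≡ 460^2 = 211600 ≡ 16 (mod 551)
4^256 ≡ 16^2 = 256 ≡ 256 (mod 551)
275 = 256 + 16 + 2 + 1 in binary powers of 2.
So 4^275 ≡ 256 · 538 · 16 · 4 ≡ 245 (mod 551).
Squaring chain: 245; never reaches −1, so base 4 is a Miller–Rabin witness that 551 is composite.

245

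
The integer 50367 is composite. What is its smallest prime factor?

50367 is odd.
Digit sum 21, divisible by 3.

3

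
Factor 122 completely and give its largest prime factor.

122 = 2 · 61
61 is prime.
So 122 = 2 · 61; the largest prime factor is 61.

61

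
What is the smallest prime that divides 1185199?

1185199 is odd.
Digit sum 34, not divisible by 3.
Ends in 9: not divisible by 5.
7: 1185199 = 7·169314 + 1
11: 1185199 = 11·107745 + 4
13: 1185199 = 13·91169 + 2
17: 1185199 = 17·69717 + 10
19: 1185199 = 19·62378 + 17
23: 1185199 = 23·51530 + 9
29: 1185199 = 29·40868 + 27
31: 1185199 = 31·38232 + 7
37: 1185199 = 37·32032 + 15
41: 1185199 = 41·28907 + 12
43: 1185199 = 43·27562 + 33
47: 1185199 = 47·25217

47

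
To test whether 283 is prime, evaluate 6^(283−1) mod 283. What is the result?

1

6^1 ≡ 6 (mod 283)
6^2 ≡ 6^2 = 36 ≡ 36 (mod 283)
6^4 ≡ 36^2 = 1296 ≡ 164 (mod 283)
6^8 ≡ 164^2 = 26896 ≡ 11 (mod 283)
6^16 ≡ 11^2 = 121 ≡ 121 (mod 283)
6^32 ≡ 121^2 = 14641 ≡ 208 (mod 283)
6^64 ≡ 208^2 = 43264 ≡ 248 (mod 283)
6^128 ≡ 248^2 = 61504 ≡ 93 (mod 283)
6^256 ≡ 93^2 = 8649 ≡ 159 (mod 283)
282 = 256 + 16 + 8 + 2 in binary powers of 2.
So 6^282 ≡ 159 · 121 · 11 · 36 ≡ 1 (mod 283).
Since the result is 1, base 6 gives no evidence that 283 is composite.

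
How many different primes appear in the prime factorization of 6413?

6413 = 11^2 · 53
6413 = 11^2 · 53, which has 2 distinct prime factors.

2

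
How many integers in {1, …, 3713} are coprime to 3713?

3588

Factor: 3713 = 47 · 79.
φ(3713) = (47−1) · (79−1) = 46 · 78 = 3588.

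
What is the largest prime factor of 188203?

67

188203 = 53 · 3551
3551 = 53 · 67
67 is prime.
So 188203 = 53^2 · 67; the largest prime factor is 67.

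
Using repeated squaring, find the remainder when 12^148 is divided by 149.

1

12^1 ≡ 12 (mod 149)
12^2 ≡ 12^2 = 144 ≡ 144 (mod 149)
12^4 ≡ 144^2 = 20736 ≡ 25 (mod 149)
12^8 ≡ 25^2 = 625 ≡ 29 (mod 149)
12^16 ≡ 29^2 = 841 ≡ 96 (mod 149)
12^32 ≡ 96^2 = 9216 ≡ 127 (mod 149)
12^64 ≡ 127^2 = 16129 ≡ 37 (mod 149)
12^128 ≡ 37^2 = 1369 ≡ 28 (mod 149)
148 = 128 + 16 + 4 in binary powers of 2.
So 12^148 ≡ 28 · 96 · 25 ≡ 1 (mod 149).
Since the result is 1, base 12 gives no evidence that 149 is composite.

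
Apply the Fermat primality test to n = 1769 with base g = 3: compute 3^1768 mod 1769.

3^1 ≡ 3 (mod 1769)
3^2 ≡ 3^2 = 9 ≡ 9 (mod 1769)
3^4 ≡ 9^2 = 81 ≡ 81 (mod 1769)
3^8 ≡ 81^2 = 6561 ≡ 1254 (mod 1769)
3^16 ≡ 1254^2 = 1572516 ≡ 1644 (mod 1769)
3^32 ≡ 1644^2 = 2702736 ≡ 1473 (mod 1769)
3^64 ≡ 1473^2 = 2169729 ≡ 935 (mod 1769)
3^128 ≡ 935^2 = 874225 ≡ 339 (mod 1769)
3^256 ≡ 339^2 = 114921 ≡ 1705 (mod 1769)
3^512 ≡ 1705^2 = 2907025 ≡ 558 (mod 1769)
3^1024 ≡ 558^2 = 311364 ≡ 20 (mod 1769)
1768 = 1024 + 512 + 128 + 64 + 32 + 8 in binary powers of 2.
So 3^1768 ≡ 20 · 558 · 339 · 935 · 1473 · 1254 ≡ 400 (mod 1769).
Since 400 ≠ 1, base 3 is a Fermat witness: 1769 is composite.

400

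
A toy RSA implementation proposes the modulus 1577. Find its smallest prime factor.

19

1577 is odd.
Digit sum 20, not divisible by 3.
Ends in 7: not divisible by 5.
7: 1577 = 7·225 + 2
11: 1577 = 11·143 + 4
13: 1577 = 13·121 + 4
17: 1577 = 17·92 + 13
19: 1577 = 19·83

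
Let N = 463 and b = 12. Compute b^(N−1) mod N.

1

12^1 ≡ 12 (mod 463)
12^2 ≡ 12^2 = 144 ≡ 144 (mod 463)
12^4 ≡ 144^2 = 20736 ≡ 364 (mod 463)
12^8 ≡ 364^2 = 132496 ≡ 78 (mod 463)
12^16 ≡ 78^2 = 6084 ≡ 65 (mod 463)
12^32 ≡ 65^2 = 4225 ≡ 58 (mod 463)
12^64 ≡ 58^2 = 3364 ≡ 123 (mod 463)
12^128 ≡ 123^2 = 15129 ≡ 313 (mod 463)
12^256 ≡ 313^2 = 97969 ≡ 276 (mod 463)
462 = 256 + 128 + 64 + 8 + 4 + 2 in binary powers of 2.
So 12^462 ≡ 276 · 313 · 123 · 78 · 364 · 144 ≡ 1 (mod 463).
Since the result is 1, base 12 gives no evidence that 463 is composite.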